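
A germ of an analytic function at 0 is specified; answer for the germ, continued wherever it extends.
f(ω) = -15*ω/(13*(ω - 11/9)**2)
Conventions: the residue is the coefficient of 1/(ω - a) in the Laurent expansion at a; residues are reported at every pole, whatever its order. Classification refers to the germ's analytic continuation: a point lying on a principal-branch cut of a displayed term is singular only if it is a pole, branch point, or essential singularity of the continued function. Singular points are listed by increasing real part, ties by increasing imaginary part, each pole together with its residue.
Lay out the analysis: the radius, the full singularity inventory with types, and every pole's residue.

Denominator factor (ω - 11/9)^2: pole of order 2 at 11/9, modulus 11/9.
The radius of convergence is the smallest modulus among the singular points: 11/9.
At the order-2 pole 11/9 set g(ω) = (ω - (11/9))^2*f(ω) = -15*ω/13.
Order-2 pole: residue = g'(a); g'(11/9) = -15/13, so the residue is -15/13.

Radius of convergence at 0: 11/9.
At 11/9: a pole of order 2; residue -15/13.


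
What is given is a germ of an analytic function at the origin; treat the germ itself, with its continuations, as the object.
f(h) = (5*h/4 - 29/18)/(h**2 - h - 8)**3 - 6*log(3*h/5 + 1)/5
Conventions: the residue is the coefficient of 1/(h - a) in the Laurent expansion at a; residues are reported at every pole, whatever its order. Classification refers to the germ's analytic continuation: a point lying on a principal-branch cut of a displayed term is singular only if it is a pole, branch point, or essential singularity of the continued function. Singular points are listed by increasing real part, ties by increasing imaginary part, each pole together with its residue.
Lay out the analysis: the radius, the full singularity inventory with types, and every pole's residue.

Denominator factor (h**2 - h - 8)^3: discriminant 33, real irrational roots 1/2 + (1/2)*sqrt(33) and 1/2 - (1/2)*sqrt(33); poles of order 3, moduli 1/2 + (1/2)*sqrt(33) and -1/2 + (1/2)*sqrt(33).
Branch term (-6/5)*log(1 - h/(-5/3)): its argument vanishes at h = -5/3, a logarithmic branch point, modulus 5/3.
The radius of convergence is the smallest modulus among the singular points: 5/3.
The branch term is analytic at 1/2 - (1/2)*sqrt(33) and contributes nothing to the residue; only the rational part matters.
The factor h**2 - h - 8 splits as (h - a)(h - a') with a = 1/2 - (1/2)*sqrt(33), a' = 1/2 + (1/2)*sqrt(33). At the order-3 pole a set g(h) = (h - a)^3*(rational part) = [5*h/4 - 29/18] / (h - a')^3.
Order-3 pole: residue = g''(a)/2; g''(1/2 - (1/2)*sqrt(33)) = (71/215622)*sqrt(33), so the residue is (71/431244)*sqrt(33).
The branch term is analytic at 1/2 + (1/2)*sqrt(33) and contributes nothing to the residue; only the rational part matters.
The factor h**2 - h - 8 splits as (h - a)(h - a') with a = 1/2 + (1/2)*sqrt(33), a' = 1/2 - (1/2)*sqrt(33). At the order-3 pole a set g(h) = (h - a)^3*(rational part) = [5*h/4 - 29/18] / (h - a')^3.
Order-3 pole: residue = g''(a)/2; g''(1/2 + (1/2)*sqrt(33)) = -(71/215622)*sqrt(33), so the residue is -(71/431244)*sqrt(33).
List the singular points by increasing real part (a conjugate pair: the negative imaginary part first).

Radius of convergence at 0: 5/3.
At 1/2 - (1/2)*sqrt(33): a pole of order 3; residue (71/431244)*sqrt(33).
At -5/3: a logarithmic branch point.
At 1/2 + (1/2)*sqrt(33): a pole of order 3; residue -(71/431244)*sqrt(33).


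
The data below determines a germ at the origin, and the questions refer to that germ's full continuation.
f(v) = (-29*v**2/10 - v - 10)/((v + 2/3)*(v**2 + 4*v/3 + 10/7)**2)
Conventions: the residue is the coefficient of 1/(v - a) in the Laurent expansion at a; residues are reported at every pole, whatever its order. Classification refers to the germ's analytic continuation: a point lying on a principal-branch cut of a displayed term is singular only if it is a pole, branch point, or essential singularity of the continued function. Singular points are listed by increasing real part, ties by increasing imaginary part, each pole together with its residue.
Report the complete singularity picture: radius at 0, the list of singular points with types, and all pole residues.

Denominator factor (v**2 + 4*v/3 + 10/7)^2: discriminant -248/63, complex-conjugate roots (-2/3) + ((1/21)*sqrt(434))*i and (-2/3) - ((1/21)*sqrt(434))*i; poles of order 2, moduli (1/7)*sqrt(70) and (1/7)*sqrt(70).
Denominator factor (v + 2/3): pole of order 1 at -2/3, modulus 2/3.
The radius of convergence is the smallest modulus among the singular points: 2/3.
The factor v**2 + 4*v/3 + 10/7 splits as (v - a)(v - a') with a = (-2/3) - ((1/21)*sqrt(434))*i, a' = (-2/3) + ((1/21)*sqrt(434))*i. At the order-2 pole a set g(v) = (v - a)^2*f(v) = [(-29*v**2/10 - v - 10)/(v + 2/3)] / (v - a')^2.
Order-2 pole: residue = g'(a); g'((-2/3) - ((1/21)*sqrt(434))*i) = (105399/19220) + ((2709/76880)*sqrt(434))*i, so the residue is (105399/19220) + ((2709/76880)*sqrt(434))*i.
At the order-1 pole -2/3 set g(v) = (v - (-2/3))*f(v) = (-29*v**2/10 - v - 10)/(v**2 + 4*v/3 + 10/7)**2.
Simple pole: residue = g(a) at a = -2/3, which is -105399/9610.
The factor v**2 + 4*v/3 + 10/7 splits as (v - a)(v - a') with a = (-2/3) + ((1/21)*sqrt(434))*i, a' = (-2/3) - ((1/21)*sqrt(434))*i. At the order-2 pole a set g(v) = (v - a)^2*f(v) = [(-29*v**2/10 - v - 10)/(v + 2/3)] / (v - a')^2.
Order-2 pole: residue = g'(a); g'((-2/3) + ((1/21)*sqrt(434))*i) = (105399/19220) - ((2709/76880)*sqrt(434))*i, so the residue is (105399/19220) - ((2709/76880)*sqrt(434))*i.
List the singular points by increasing real part (a conjugate pair: the negative imaginary part first).

Radius of convergence at 0: 2/3.
At (-2/3) - ((1/21)*sqrt(434))*i: a pole of order 2; residue (105399/19220) + ((2709/76880)*sqrt(434))*i.
At -2/3: a pole of order 1; residue -105399/9610.
At (-2/3) + ((1/21)*sqrt(434))*i: a pole of order 2; residue (105399/19220) - ((2709/76880)*sqrt(434))*i.


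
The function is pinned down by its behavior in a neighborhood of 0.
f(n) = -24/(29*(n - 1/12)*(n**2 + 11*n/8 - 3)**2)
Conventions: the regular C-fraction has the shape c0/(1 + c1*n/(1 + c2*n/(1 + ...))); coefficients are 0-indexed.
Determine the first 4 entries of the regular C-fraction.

The regular C-fraction coefficients are [32/29, -155/12, 6073/7440, -61671409/45183120].

Taylor coefficients (expand at 0): a_0 = 32/29, a_1 = 1240/87, a_2 = 10003/58, a_3 = 6486443/3132.
c0 = a_0 = 32/29. Peel one level at a time: if S = 1 + c*n/S' with S'(0) = 1, then c is the n-coefficient of S and S' = c*n/(S - 1).
S_1 = c0/f = 1 + (-155/12)*n + (6073/576)*n^2 + ...; c1 = -155/12.
S_2 = c1*n/(S_1 - 1) = 1 + (6073/7440)*n + (61671409/55353600)*n^2 + ...; c2 = 6073/7440.
S_3 = c2*n/(S_2 - 1) = 1 + (-61671409/45183120)*n + ...; c3 = -61671409/45183120.


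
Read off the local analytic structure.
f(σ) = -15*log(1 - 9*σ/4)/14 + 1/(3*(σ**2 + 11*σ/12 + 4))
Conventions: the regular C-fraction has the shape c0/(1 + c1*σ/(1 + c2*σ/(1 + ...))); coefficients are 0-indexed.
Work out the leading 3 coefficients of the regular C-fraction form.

Taylor coefficients (expand at 0): a_0 = 1/12, a_1 = 9643/4032, a_2 = 521695/193536.
c0 = a_0 = 1/12. Peel one level at a time: if S = 1 + c*σ/S' with S'(0) = 1, then c is the σ-coefficient of S and S' = c*σ/(S - 1).
S_1 = c0/f = 1 + (-9643/336)*σ + (310193/392)*σ^2 + ...; c1 = -9643/336.
S_2 = c1*σ/(S_1 - 1) = 1 + (1861158/67501)*σ + ...; c2 = 1861158/67501.

The regular C-fraction coefficients are [1/12, -9643/336, 1861158/67501].


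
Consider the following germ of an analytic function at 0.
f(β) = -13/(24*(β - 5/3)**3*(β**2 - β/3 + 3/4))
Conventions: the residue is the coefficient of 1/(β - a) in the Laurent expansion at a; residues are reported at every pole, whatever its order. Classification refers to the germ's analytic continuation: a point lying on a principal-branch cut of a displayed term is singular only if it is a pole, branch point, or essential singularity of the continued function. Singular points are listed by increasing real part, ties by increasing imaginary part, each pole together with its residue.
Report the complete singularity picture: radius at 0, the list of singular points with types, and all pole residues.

Denominator factor (β - 5/3)^3: pole of order 3 at 5/3, modulus 5/3.
Denominator factor (β**2 - β/3 + 3/4): discriminant -26/9, complex-conjugate roots (1/6) + ((1/6)*sqrt(26))*i and (1/6) - ((1/6)*sqrt(26))*i; poles of order 1, moduli (1/2)*sqrt(3) and (1/2)*sqrt(3).
The radius of convergence is the smallest modulus among the singular points: (1/2)*sqrt(3).
The factor β**2 - β/3 + 3/4 splits as (β - a)(β - a') with a = (1/6) - ((1/6)*sqrt(26))*i, a' = (1/6) + ((1/6)*sqrt(26))*i. At the order-1 pole a set g(β) = (β - a)*f(β) = [-13/(24*(β - 5/3)**3)] / (β - a').
Simple pole: residue = g(a) at a = (1/6) - ((1/6)*sqrt(26))*i, which is (76167/1225043) + ((729/2450086)*sqrt(26))*i.
The factor β**2 - β/3 + 3/4 splits as (β - a)(β - a') with a = (1/6) + ((1/6)*sqrt(26))*i, a' = (1/6) - ((1/6)*sqrt(26))*i. At the order-1 pole a set g(β) = (β - a)*f(β) = [-13/(24*(β - 5/3)**3)] / (β - a').
Simple pole: residue = g(a) at a = (1/6) + ((1/6)*sqrt(26))*i, which is (76167/1225043) - ((729/2450086)*sqrt(26))*i.
At the order-3 pole 5/3 set g(β) = (β - (5/3))^3*f(β) = -13/(24*(β**2 - β/3 + 3/4)).
Order-3 pole: residue = g''(a)/2; g''(5/3) = -304668/1225043, so the residue is -152334/1225043.
List the singular points by increasing real part (a conjugate pair: the negative imaginary part first).

Radius of convergence at 0: (1/2)*sqrt(3).
At (1/6) - ((1/6)*sqrt(26))*i: a pole of order 1; residue (76167/1225043) + ((729/2450086)*sqrt(26))*i.
At (1/6) + ((1/6)*sqrt(26))*i: a pole of order 1; residue (76167/1225043) - ((729/2450086)*sqrt(26))*i.
At 5/3: a pole of order 3; residue -152334/1225043.


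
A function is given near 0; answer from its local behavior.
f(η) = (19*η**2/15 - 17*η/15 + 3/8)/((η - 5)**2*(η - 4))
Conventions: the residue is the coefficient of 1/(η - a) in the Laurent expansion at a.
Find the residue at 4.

The residue is 1933/120.

At the order-1 pole 4 set g(η) = (η - (4))*f(η) = (19*η**2/15 - 17*η/15 + 3/8)/(η - 5)**2.
Simple pole: residue = g(a) at a = 4, which is 1933/120.


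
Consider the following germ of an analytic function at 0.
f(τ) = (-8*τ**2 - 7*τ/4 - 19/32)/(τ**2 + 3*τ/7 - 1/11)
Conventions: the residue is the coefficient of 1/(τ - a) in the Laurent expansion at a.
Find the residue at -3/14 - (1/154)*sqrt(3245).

The factor τ**2 + 3*τ/7 - 1/11 splits as (τ - a)(τ - a') with a = -3/14 - (1/154)*sqrt(3245), a' = -3/14 + (1/154)*sqrt(3245). At the order-1 pole a set g(τ) = (τ - a)*f(τ) = [-8*τ**2 - 7*τ/4 - 19/32] / (τ - a').
Simple pole: residue = g(a) at a = -3/14 - (1/154)*sqrt(3245), which is 47/56 + (28989/726880)*sqrt(3245).

The residue is 47/56 + (28989/726880)*sqrt(3245).


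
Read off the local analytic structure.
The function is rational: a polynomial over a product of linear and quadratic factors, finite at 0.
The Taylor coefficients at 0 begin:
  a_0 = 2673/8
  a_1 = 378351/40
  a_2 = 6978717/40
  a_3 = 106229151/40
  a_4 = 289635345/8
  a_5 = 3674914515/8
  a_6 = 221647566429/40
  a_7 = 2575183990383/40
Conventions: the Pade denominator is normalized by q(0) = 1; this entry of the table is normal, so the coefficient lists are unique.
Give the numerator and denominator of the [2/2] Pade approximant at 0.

Taylor coefficients needed (read off): a_0 = 2673/8, a_1 = 378351/40, a_2 = 6978717/40, a_3 = 106229151/40, a_4 = 289635345/8.
Write the denominator as Q(σ) = 1 + q1*σ + q2*σ^2. Requiring Q*f - P = O(σ^5) with deg P <= 2 kills the coefficients of σ^3..σ^4 in Q*f:
  σ^3: a_3 + q1*a_2 + q2*a_1 = 0, i.e. 106229151/40 + (6978717/40)*q1 + (378351/40)*q2 = 0.
  σ^4: a_4 + q1*a_3 + q2*a_2 = 0, i.e. 289635345/8 + (106229151/40)*q1 + (6978717/40)*q2 = 0.
Solving this linear system: q1 = -5055021/222419, q2 = 30791988/222419.
The numerator is Q*f truncated at degree 2: P0 = a_0 = 2673/8; P1 = a_1 + q1*a_0 = 4148023851/2224190; P2 = a_2 + q1*a_1 + q2*a_0 = 6395240709/1112095.

The Pade approximant has numerator coefficients [2673/8, 4148023851/2224190, 6395240709/1112095]; denominator coefficients [1, -5055021/222419, 30791988/222419].


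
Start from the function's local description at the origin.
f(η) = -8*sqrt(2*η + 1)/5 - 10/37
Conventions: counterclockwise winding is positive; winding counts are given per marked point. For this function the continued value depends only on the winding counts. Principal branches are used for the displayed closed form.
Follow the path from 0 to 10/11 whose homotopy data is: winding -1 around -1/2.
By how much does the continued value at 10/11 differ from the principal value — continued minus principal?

The rational part is single-valued and drops out of the difference; each branch term changes only by its own monodromy.
(-8/5)*sqrt(1 - η/(-1/2)): winding -1 is odd, the square root flips sign, contributing -2*(-8/5)*sqrt(1 - (10/11)/(-1/2)) = -2*(-8/5)*sqrt(31/11) = (16/55)*sqrt(341).
Summing the contributions at η = 10/11 gives (16/55)*sqrt(341).

Continued minus principal equals (16/55)*sqrt(341).


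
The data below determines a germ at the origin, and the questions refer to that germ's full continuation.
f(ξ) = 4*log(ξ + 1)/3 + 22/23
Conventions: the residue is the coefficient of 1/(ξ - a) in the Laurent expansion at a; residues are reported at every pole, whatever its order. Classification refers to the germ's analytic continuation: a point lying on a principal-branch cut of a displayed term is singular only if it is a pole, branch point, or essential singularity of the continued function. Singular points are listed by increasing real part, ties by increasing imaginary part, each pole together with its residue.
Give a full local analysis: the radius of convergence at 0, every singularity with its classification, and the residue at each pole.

Radius of convergence at 0: 1.
At -1: a logarithmic branch point.

Branch term (4/3)*log(1 - ξ/(-1)): its argument vanishes at ξ = -1, a logarithmic branch point, modulus 1.
The radius of convergence is the smallest modulus among the singular points: 1.


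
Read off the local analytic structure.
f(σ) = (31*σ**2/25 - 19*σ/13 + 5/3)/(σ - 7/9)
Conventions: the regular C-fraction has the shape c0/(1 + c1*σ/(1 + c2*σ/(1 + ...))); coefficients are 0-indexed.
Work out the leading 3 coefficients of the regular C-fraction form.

The regular C-fraction coefficients are [-15/7, -186/455, -1753/650].

Taylor coefficients (expand at 0): a_0 = -15/7, a_1 = -558/637, a_2 = -303273/111475.
c0 = a_0 = -15/7. Peel one level at a time: if S = 1 + c*σ/S' with S'(0) = 1, then c is the σ-coefficient of S and S' = c*σ/(S - 1).
S_1 = c0/f = 1 + (-186/455)*σ + (-163029/147875)*σ^2 + ...; c1 = -186/455.
S_2 = c1*σ/(S_1 - 1) = 1 + (-1753/650)*σ + ...; c2 = -1753/650.


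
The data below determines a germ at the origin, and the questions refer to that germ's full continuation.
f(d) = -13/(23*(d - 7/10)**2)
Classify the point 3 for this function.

Denominator factors: d - 7/10 = 23/10 at d = 3 — none vanishes.
So the germ continues analytically to 3.

The point is a regular point.


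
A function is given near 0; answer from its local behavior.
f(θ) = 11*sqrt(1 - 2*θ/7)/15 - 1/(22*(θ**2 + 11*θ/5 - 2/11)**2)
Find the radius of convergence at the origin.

Denominator factor (θ**2 + 11*θ/5 - 2/11)^2: discriminant 1531/275, real irrational roots -11/10 + (1/110)*sqrt(16841) and -11/10 - (1/110)*sqrt(16841); poles of order 2, moduli -11/10 + (1/110)*sqrt(16841) and 11/10 + (1/110)*sqrt(16841).
Branch term (11/15)*sqrt(1 - θ/(7/2)): its argument vanishes at θ = 7/2, a square-root branch point, modulus 7/2.
The radius of convergence is the smallest modulus among the singular points: -11/10 + (1/110)*sqrt(16841).

The radius of convergence is -11/10 + (1/110)*sqrt(16841).


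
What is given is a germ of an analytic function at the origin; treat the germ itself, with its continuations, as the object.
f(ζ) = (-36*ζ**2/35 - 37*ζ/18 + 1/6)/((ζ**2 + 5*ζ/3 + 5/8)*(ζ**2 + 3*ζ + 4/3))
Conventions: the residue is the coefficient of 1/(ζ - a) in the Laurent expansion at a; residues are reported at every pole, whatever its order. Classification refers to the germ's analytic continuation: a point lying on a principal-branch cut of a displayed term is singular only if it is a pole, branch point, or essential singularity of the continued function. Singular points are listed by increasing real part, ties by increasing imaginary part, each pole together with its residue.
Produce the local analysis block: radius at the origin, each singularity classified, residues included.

Radius of convergence at 0: 3/2 - (1/6)*sqrt(33).
At -3/2 - (1/6)*sqrt(33): a pole of order 1; residue 7990/469 - (226774/77385)*sqrt(33).
At -5/6 - (1/12)*sqrt(10): a pole of order 1; residue -7990/469 + (14842/2345)*sqrt(10).
At -5/6 + (1/12)*sqrt(10): a pole of order 1; residue -7990/469 - (14842/2345)*sqrt(10).
At -3/2 + (1/6)*sqrt(33): a pole of order 1; residue 7990/469 + (226774/77385)*sqrt(33).

Denominator factor (ζ**2 + 5*ζ/3 + 5/8): discriminant 5/18, real irrational roots -5/6 + (1/12)*sqrt(10) and -5/6 - (1/12)*sqrt(10); poles of order 1, moduli 5/6 - (1/12)*sqrt(10) and 5/6 + (1/12)*sqrt(10).
Denominator factor (ζ**2 + 3*ζ + 4/3): discriminant 11/3, real irrational roots -3/2 + (1/6)*sqrt(33) and -3/2 - (1/6)*sqrt(33); poles of order 1, moduli 3/2 - (1/6)*sqrt(33) and 3/2 + (1/6)*sqrt(33).
The radius of convergence is the smallest modulus among the singular points: 3/2 - (1/6)*sqrt(33).
The factor ζ**2 + 3*ζ + 4/3 splits as (ζ - a)(ζ - a') with a = -3/2 - (1/6)*sqrt(33), a' = -3/2 + (1/6)*sqrt(33). At the order-1 pole a set g(ζ) = (ζ - a)*f(ζ) = [(-36*ζ**2/35 - 37*ζ/18 + 1/6)/(ζ**2 + 5*ζ/3 + 5/8)] / (ζ - a').
Simple pole: residue = g(a) at a = -3/2 - (1/6)*sqrt(33), which is 7990/469 - (226774/77385)*sqrt(33).
The factor ζ**2 + 5*ζ/3 + 5/8 splits as (ζ - a)(ζ - a') with a = -5/6 - (1/12)*sqrt(10), a' = -5/6 + (1/12)*sqrt(10). At the order-1 pole a set g(ζ) = (ζ - a)*f(ζ) = [(-36*ζ**2/35 - 37*ζ/18 + 1/6)/(ζ**2 + 3*ζ + 4/3)] / (ζ - a').
Simple pole: residue = g(a) at a = -5/6 - (1/12)*sqrt(10), which is -7990/469 + (14842/2345)*sqrt(10).
The factor ζ**2 + 5*ζ/3 + 5/8 splits as (ζ - a)(ζ - a') with a = -5/6 + (1/12)*sqrt(10), a' = -5/6 - (1/12)*sqrt(10). At the order-1 pole a set g(ζ) = (ζ - a)*f(ζ) = [(-36*ζ**2/35 - 37*ζ/18 + 1/6)/(ζ**2 + 3*ζ + 4/3)] / (ζ - a').
Simple pole: residue = g(a) at a = -5/6 + (1/12)*sqrt(10), which is -7990/469 - (14842/2345)*sqrt(10).
The factor ζ**2 + 3*ζ + 4/3 splits as (ζ - a)(ζ - a') with a = -3/2 + (1/6)*sqrt(33), a' = -3/2 - (1/6)*sqrt(33). At the order-1 pole a set g(ζ) = (ζ - a)*f(ζ) = [(-36*ζ**2/35 - 37*ζ/18 + 1/6)/(ζ**2 + 5*ζ/3 + 5/8)] / (ζ - a').
Simple pole: residue = g(a) at a = -3/2 + (1/6)*sqrt(33), which is 7990/469 + (226774/77385)*sqrt(33).
List the singular points by increasing real part (a conjugate pair: the negative imaginary part first).


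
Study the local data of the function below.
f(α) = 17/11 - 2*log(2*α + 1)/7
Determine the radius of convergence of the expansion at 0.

The radius of convergence is 1/2.

Branch term (-2/7)*log(1 - α/(-1/2)): its argument vanishes at α = -1/2, a logarithmic branch point, modulus 1/2.
The radius of convergence is the smallest modulus among the singular points: 1/2.


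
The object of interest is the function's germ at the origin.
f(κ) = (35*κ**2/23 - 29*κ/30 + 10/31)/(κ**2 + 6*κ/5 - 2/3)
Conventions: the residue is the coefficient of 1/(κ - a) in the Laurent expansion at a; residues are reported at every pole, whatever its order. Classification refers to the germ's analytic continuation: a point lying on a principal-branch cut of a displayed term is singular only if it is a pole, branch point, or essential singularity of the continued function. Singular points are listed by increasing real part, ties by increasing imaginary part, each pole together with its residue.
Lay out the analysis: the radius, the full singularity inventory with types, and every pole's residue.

Radius of convergence at 0: -3/5 + (1/15)*sqrt(231).
At -3/5 - (1/15)*sqrt(231): a pole of order 1; residue -1927/1380 - (322211/3294060)*sqrt(231).
At -3/5 + (1/15)*sqrt(231): a pole of order 1; residue -1927/1380 + (322211/3294060)*sqrt(231).

Denominator factor (κ**2 + 6*κ/5 - 2/3): discriminant 308/75, real irrational roots -3/5 + (1/15)*sqrt(231) and -3/5 - (1/15)*sqrt(231); poles of order 1, moduli -3/5 + (1/15)*sqrt(231) and 3/5 + (1/15)*sqrt(231).
The radius of convergence is the smallest modulus among the singular points: -3/5 + (1/15)*sqrt(231).
The factor κ**2 + 6*κ/5 - 2/3 splits as (κ - a)(κ - a') with a = -3/5 - (1/15)*sqrt(231), a' = -3/5 + (1/15)*sqrt(231). At the order-1 pole a set g(κ) = (κ - a)*f(κ) = [35*κ**2/23 - 29*κ/30 + 10/31] / (κ - a').
Simple pole: residue = g(a) at a = -3/5 - (1/15)*sqrt(231), which is -1927/1380 - (322211/3294060)*sqrt(231).
The factor κ**2 + 6*κ/5 - 2/3 splits as (κ - a)(κ - a') with a = -3/5 + (1/15)*sqrt(231), a' = -3/5 - (1/15)*sqrt(231). At the order-1 pole a set g(κ) = (κ - a)*f(κ) = [35*κ**2/23 - 29*κ/30 + 10/31] / (κ - a').
Simple pole: residue = g(a) at a = -3/5 + (1/15)*sqrt(231), which is -1927/1380 + (322211/3294060)*sqrt(231).
List the singular points by increasing real part (a conjugate pair: the negative imaginary part first).


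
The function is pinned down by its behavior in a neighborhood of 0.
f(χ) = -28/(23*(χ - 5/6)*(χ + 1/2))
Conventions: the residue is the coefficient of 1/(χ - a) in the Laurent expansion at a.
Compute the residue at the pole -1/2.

The residue is 21/23.

At the order-1 pole -1/2 set g(χ) = (χ - (-1/2))*f(χ) = -28/(23*(χ - 5/6)).
Simple pole: residue = g(a) at a = -1/2, which is 21/23.


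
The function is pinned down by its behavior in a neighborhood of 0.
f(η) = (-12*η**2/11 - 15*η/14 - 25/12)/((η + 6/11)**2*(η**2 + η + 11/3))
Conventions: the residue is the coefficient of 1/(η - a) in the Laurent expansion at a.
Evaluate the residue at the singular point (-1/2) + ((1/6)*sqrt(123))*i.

The residue is (-885027/86244536) + ((48003329/3536025976)*sqrt(123))*i.

The factor η**2 + η + 11/3 splits as (η - a)(η - a') with a = (-1/2) + ((1/6)*sqrt(123))*i, a' = (-1/2) - ((1/6)*sqrt(123))*i. At the order-1 pole a set g(η) = (η - a)*f(η) = [(-12*η**2/11 - 15*η/14 - 25/12)/(η + 6/11)**2] / (η - a').
Simple pole: residue = g(a) at a = (-1/2) + ((1/6)*sqrt(123))*i, which is (-885027/86244536) + ((48003329/3536025976)*sqrt(123))*i.


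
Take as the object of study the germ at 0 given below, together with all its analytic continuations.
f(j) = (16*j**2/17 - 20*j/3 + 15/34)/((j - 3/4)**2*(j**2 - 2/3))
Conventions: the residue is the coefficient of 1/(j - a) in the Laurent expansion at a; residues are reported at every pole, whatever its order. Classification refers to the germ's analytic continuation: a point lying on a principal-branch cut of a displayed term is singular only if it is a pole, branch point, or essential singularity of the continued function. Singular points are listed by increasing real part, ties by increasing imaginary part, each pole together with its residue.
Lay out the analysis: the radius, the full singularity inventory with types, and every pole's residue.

Radius of convergence at 0: 3/4.
At -(1/3)*sqrt(6): a pole of order 1; residue -129088/425 + (52418/425)*sqrt(6).
At 3/4: a pole of order 2; residue 258176/425.
At (1/3)*sqrt(6): a pole of order 1; residue -129088/425 - (52418/425)*sqrt(6).

Denominator factor (j**2 - 2/3): discriminant 8/3, real irrational roots (1/3)*sqrt(6) and -(1/3)*sqrt(6); poles of order 1, moduli (1/3)*sqrt(6) and (1/3)*sqrt(6).
Denominator factor (j - 3/4)^2: pole of order 2 at 3/4, modulus 3/4.
The radius of convergence is the smallest modulus among the singular points: 3/4.
The factor j**2 - 2/3 splits as (j - a)(j - a') with a = -(1/3)*sqrt(6), a' = (1/3)*sqrt(6). At the order-1 pole a set g(j) = (j - a)*f(j) = [(16*j**2/17 - 20*j/3 + 15/34)/(j - 3/4)**2] / (j - a').
Simple pole: residue = g(a) at a = -(1/3)*sqrt(6), which is -129088/425 + (52418/425)*sqrt(6).
At the order-2 pole 3/4 set g(j) = (j - (3/4))^2*f(j) = (16*j**2/17 - 20*j/3 + 15/34)/(j**2 - 2/3).
Order-2 pole: residue = g'(a); g'(3/4) = 258176/425, so the residue is 258176/425.
The factor j**2 - 2/3 splits as (j - a)(j - a') with a = (1/3)*sqrt(6), a' = -(1/3)*sqrt(6). At the order-1 pole a set g(j) = (j - a)*f(j) = [(16*j**2/17 - 20*j/3 + 15/34)/(j - 3/4)**2] / (j - a').
Simple pole: residue = g(a) at a = (1/3)*sqrt(6), which is -129088/425 - (52418/425)*sqrt(6).
List the singular points by increasing real part (a conjugate pair: the negative imaginary part first).


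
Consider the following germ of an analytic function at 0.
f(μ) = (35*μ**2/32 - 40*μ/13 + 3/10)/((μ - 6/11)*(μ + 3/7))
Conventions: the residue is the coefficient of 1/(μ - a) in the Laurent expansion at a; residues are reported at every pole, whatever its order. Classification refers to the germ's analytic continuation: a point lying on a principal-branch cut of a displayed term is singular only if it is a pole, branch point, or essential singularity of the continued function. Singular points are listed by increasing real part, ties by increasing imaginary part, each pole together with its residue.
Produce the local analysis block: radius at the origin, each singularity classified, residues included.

Denominator factor (μ - 6/11): pole of order 1 at 6/11, modulus 6/11.
Denominator factor (μ + 3/7): pole of order 1 at -3/7, modulus 3/7.
The radius of convergence is the smallest modulus among the singular points: 3/7.
At the order-1 pole -3/7 set g(μ) = (μ - (-3/7))*f(μ) = (35*μ**2/32 - 40*μ/13 + 3/10)/(μ - 6/11).
Simple pole: residue = g(a) at a = -3/7, which is -97141/52000.
At the order-1 pole 6/11 set g(μ) = (μ - (6/11))*f(μ) = (35*μ**2/32 - 40*μ/13 + 3/10)/(μ + 3/7).
Simple pole: residue = g(a) at a = 6/11, which is -154581/143000.
List the singular points by increasing real part (a conjugate pair: the negative imaginary part first).

Radius of convergence at 0: 3/7.
At -3/7: a pole of order 1; residue -97141/52000.
At 6/11: a pole of order 1; residue -154581/143000.


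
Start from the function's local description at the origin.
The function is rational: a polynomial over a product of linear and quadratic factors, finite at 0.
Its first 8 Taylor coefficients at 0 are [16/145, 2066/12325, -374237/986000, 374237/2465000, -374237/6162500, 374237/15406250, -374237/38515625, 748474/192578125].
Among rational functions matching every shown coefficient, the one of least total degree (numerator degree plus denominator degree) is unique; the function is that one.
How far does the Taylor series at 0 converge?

No rational of total degree below 3 reproduces all 8 coefficients; solving the [2/1] Pade equations on them gives f(ψ) = (-25*ψ**2/32 + 9*ψ/17 + 8/29)/(ψ + 5/2), whose expansion matches every shown term.
Denominator factor (ψ + 5/2): pole of order 1 at -5/2, modulus 5/2.
The radius of convergence is the smallest modulus among the singular points: 5/2.

The radius of convergence is 5/2.


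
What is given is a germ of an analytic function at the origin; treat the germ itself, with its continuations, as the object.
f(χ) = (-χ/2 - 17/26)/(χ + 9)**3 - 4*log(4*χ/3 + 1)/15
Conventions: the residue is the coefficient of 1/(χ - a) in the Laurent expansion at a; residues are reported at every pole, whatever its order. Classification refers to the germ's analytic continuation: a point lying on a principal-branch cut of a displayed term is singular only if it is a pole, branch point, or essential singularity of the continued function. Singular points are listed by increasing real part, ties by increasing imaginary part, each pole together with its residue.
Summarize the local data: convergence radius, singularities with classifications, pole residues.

Radius of convergence at 0: 3/4.
At -9: a pole of order 3; residue 0.
At -3/4: a logarithmic branch point.

Denominator factor (χ + 9)^3: pole of order 3 at -9, modulus 9.
Branch term (-4/15)*log(1 - χ/(-3/4)): its argument vanishes at χ = -3/4, a logarithmic branch point, modulus 3/4.
The radius of convergence is the smallest modulus among the singular points: 3/4.
The branch term is analytic at -9 and contributes nothing to the residue; only the rational part matters.
At the order-3 pole -9 set g(χ) = (χ - (-9))^3*(rational part) = -χ/2 - 17/26.
Order-3 pole: residue = g''(a)/2; g''(-9) = 0, so the residue is 0.
List the singular points by increasing real part (a conjugate pair: the negative imaginary part first).


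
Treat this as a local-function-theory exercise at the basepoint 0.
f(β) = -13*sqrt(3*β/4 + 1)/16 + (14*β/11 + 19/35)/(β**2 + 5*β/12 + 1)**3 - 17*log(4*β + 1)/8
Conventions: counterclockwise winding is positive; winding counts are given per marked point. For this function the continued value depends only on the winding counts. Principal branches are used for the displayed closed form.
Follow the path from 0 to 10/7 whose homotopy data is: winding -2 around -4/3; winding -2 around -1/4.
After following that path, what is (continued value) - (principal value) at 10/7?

Continued minus principal equals (17/2)*pi*i.

The rational part is single-valued and drops out of the difference; each branch term changes only by its own monodromy.
(-13/16)*sqrt(1 - β/(-4/3)): winding -2 is even, the square root returns to the same sheet, contribution 0.
(-17/8)*log(1 - β/(-1/4)): each positive loop around -1/4 adds 2*pi*i to the log, so winding -2 contributes (-17/8)*(-2)*2*pi*i = (17/2)*pi*i.
Summing the contributions at β = 10/7 gives (17/2)*pi*i.


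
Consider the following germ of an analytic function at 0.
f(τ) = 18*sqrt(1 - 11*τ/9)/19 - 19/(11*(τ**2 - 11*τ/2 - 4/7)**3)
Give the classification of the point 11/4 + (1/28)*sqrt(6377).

The point is a pole of order 3.

The denominator factor τ**2 - 11*τ/2 - 4/7 vanishes at 11/4 + (1/28)*sqrt(6377) and appears to the power 3; the numerator there equals -19/11, nonzero, and no other factor vanishes.
The branch terms are analytic at this point.
Hence a pole whose order is the multiplicity, 3.


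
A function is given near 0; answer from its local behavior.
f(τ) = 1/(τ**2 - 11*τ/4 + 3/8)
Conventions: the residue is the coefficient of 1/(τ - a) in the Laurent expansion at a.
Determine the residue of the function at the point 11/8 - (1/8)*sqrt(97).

The factor τ**2 - 11*τ/4 + 3/8 splits as (τ - a)(τ - a') with a = 11/8 - (1/8)*sqrt(97), a' = 11/8 + (1/8)*sqrt(97). At the order-1 pole a set g(τ) = (τ - a)*f(τ) = [1] / (τ - a').
Simple pole: residue = g(a) at a = 11/8 - (1/8)*sqrt(97), which is -(4/97)*sqrt(97).

The residue is -(4/97)*sqrt(97).


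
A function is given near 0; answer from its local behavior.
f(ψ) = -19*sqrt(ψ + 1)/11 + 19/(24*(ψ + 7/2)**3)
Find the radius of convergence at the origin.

The radius of convergence is 1.

Denominator factor (ψ + 7/2)^3: pole of order 3 at -7/2, modulus 7/2.
Branch term (-19/11)*sqrt(1 - ψ/(-1)): its argument vanishes at ψ = -1, a square-root branch point, modulus 1.
The radius of convergence is the smallest modulus among the singular points: 1.


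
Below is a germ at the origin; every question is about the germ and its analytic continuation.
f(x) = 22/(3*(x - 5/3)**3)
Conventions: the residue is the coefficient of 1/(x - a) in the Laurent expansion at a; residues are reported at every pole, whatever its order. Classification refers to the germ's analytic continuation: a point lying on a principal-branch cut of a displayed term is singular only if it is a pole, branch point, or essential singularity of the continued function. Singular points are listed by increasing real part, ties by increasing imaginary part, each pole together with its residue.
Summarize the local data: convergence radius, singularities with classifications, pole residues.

Denominator factor (x - 5/3)^3: pole of order 3 at 5/3, modulus 5/3.
The radius of convergence is the smallest modulus among the singular points: 5/3.
At the order-3 pole 5/3 set g(x) = (x - (5/3))^3*f(x) = 22/3.
Order-3 pole: residue = g''(a)/2; g''(5/3) = 0, so the residue is 0.

Radius of convergence at 0: 5/3.
At 5/3: a pole of order 3; residue 0.


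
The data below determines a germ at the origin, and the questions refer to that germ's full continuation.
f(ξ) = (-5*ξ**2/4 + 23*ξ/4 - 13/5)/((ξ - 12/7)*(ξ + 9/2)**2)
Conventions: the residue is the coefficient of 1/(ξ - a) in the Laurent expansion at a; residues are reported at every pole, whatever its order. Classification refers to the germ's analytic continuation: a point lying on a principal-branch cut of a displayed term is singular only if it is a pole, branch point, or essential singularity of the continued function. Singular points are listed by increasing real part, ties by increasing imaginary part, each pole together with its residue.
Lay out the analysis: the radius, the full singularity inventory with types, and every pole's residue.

Denominator factor (ξ - 12/7): pole of order 1 at 12/7, modulus 12/7.
Denominator factor (ξ + 9/2)^2: pole of order 2 at -9/2, modulus 9/2.
The radius of convergence is the smallest modulus among the singular points: 12/7.
At the order-2 pole -9/2 set g(ξ) = (ξ - (-9/2))^2*f(ξ) = (-5*ξ**2/4 + 23*ξ/4 - 13/5)/(ξ - 12/7).
Order-2 pole: residue = g'(a); g'(-9/2) = -203273/151380, so the residue is -203273/151380.
At the order-1 pole 12/7 set g(ξ) = (ξ - (12/7))*f(ξ) = (-5*ξ**2/4 + 23*ξ/4 - 13/5)/(ξ + 9/2)**2.
Simple pole: residue = g(a) at a = 12/7, which is 3512/37845.
List the singular points by increasing real part (a conjugate pair: the negative imaginary part first).

Radius of convergence at 0: 12/7.
At -9/2: a pole of order 2; residue -203273/151380.
At 12/7: a pole of order 1; residue 3512/37845.


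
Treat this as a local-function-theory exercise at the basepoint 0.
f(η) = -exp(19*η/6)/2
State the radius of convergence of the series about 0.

The factor exp(19*η/6) is entire and contributes no finite singular point.
The polynomial part has no poles.
No finite singular points: the Taylor series at 0 converges everywhere.

The radius of convergence is infinite.


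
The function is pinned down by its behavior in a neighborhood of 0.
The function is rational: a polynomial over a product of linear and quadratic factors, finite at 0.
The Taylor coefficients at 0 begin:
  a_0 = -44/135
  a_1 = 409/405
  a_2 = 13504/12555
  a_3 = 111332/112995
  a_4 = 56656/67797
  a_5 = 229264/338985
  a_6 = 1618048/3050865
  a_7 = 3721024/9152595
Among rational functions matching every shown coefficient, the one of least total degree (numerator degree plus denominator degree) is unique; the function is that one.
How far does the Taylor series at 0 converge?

No rational of total degree below 4 reproduces all 8 coefficients; solving the [2/2] Pade equations on them gives f(δ) = (-29*δ**2/31 + 13*δ/4 - 11/15)/(δ - 3/2)**2, whose expansion matches every shown term.
Denominator factor (δ - 3/2)^2: pole of order 2 at 3/2, modulus 3/2.
The radius of convergence is the smallest modulus among the singular points: 3/2.

The radius of convergence is 3/2.


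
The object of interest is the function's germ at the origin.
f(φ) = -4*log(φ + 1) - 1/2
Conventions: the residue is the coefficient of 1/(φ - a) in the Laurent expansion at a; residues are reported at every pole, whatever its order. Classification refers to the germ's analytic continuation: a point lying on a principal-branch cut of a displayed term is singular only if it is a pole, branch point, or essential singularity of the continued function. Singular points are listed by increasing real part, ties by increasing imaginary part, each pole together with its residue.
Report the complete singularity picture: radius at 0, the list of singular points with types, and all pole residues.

Radius of convergence at 0: 1.
At -1: a logarithmic branch point.

Branch term (-4)*log(1 - φ/(-1)): its argument vanishes at φ = -1, a logarithmic branch point, modulus 1.
The radius of convergence is the smallest modulus among the singular points: 1.


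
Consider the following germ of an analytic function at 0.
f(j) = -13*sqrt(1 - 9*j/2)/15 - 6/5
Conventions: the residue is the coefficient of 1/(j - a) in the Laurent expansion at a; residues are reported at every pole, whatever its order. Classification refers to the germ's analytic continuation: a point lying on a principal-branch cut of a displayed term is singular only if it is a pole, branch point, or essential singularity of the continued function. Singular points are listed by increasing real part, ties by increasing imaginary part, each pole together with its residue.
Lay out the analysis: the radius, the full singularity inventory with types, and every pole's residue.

Radius of convergence at 0: 2/9.
At 2/9: an algebraic (square-root) branch point.

Branch term (-13/15)*sqrt(1 - j/(2/9)): its argument vanishes at j = 2/9, a square-root branch point, modulus 2/9.
The radius of convergence is the smallest modulus among the singular points: 2/9.


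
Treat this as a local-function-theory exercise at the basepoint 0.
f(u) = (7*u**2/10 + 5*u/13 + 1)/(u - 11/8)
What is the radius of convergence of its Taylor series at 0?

Denominator factor (u - 11/8): pole of order 1 at 11/8, modulus 11/8.
The radius of convergence is the smallest modulus among the singular points: 11/8.

The radius of convergence is 11/8.


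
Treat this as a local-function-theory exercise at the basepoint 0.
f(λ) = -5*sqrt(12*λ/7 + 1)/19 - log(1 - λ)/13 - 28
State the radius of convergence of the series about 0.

Branch term (-1/13)*log(1 - λ/(1)): its argument vanishes at λ = 1, a logarithmic branch point, modulus 1.
Branch term (-5/19)*sqrt(1 - λ/(-7/12)): its argument vanishes at λ = -7/12, a square-root branch point, modulus 7/12.
The radius of convergence is the smallest modulus among the singular points: 7/12.

The radius of convergence is 7/12.


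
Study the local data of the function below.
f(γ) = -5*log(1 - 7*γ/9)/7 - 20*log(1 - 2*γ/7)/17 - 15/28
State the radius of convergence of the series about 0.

Branch term (-20/17)*log(1 - γ/(7/2)): its argument vanishes at γ = 7/2, a logarithmic branch point, modulus 7/2.
Branch term (-5/7)*log(1 - γ/(9/7)): its argument vanishes at γ = 9/7, a logarithmic branch point, modulus 9/7.
The radius of convergence is the smallest modulus among the singular points: 9/7.

The radius of convergence is 9/7.


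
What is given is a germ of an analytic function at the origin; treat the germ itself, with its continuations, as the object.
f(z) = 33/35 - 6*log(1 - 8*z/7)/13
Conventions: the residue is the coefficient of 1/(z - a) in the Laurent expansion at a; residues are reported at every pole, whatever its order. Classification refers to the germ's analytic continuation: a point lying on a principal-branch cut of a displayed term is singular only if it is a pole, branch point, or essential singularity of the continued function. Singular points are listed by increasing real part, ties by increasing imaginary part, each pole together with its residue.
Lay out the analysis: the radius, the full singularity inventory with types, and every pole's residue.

Radius of convergence at 0: 7/8.
At 7/8: a logarithmic branch point.

Branch term (-6/13)*log(1 - z/(7/8)): its argument vanishes at z = 7/8, a logarithmic branch point, modulus 7/8.
The radius of convergence is the smallest modulus among the singular points: 7/8.


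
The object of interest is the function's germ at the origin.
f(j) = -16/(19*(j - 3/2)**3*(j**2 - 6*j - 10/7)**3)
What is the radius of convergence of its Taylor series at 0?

The radius of convergence is -3 + (1/7)*sqrt(511).

Denominator factor (j - 3/2)^3: pole of order 3 at 3/2, modulus 3/2.
Denominator factor (j**2 - 6*j - 10/7)^3: discriminant 292/7, real irrational roots 3 + (1/7)*sqrt(511) and 3 - (1/7)*sqrt(511); poles of order 3, moduli 3 + (1/7)*sqrt(511) and -3 + (1/7)*sqrt(511).
The radius of convergence is the smallest modulus among the singular points: -3 + (1/7)*sqrt(511).
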